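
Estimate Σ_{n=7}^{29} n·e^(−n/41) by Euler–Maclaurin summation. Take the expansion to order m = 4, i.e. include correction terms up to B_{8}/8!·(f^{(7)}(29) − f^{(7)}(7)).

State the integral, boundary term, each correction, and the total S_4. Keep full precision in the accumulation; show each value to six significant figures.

S_4 ≈ 254.361

Integral: ∫_7^29 x·e^(−x/41) dx = 244.308.
Endpoint term: (f(7) + f(29))/2 = (5.90133 + 14.2960)/2 = 10.0987.
Running total after boundary: 254.407.
k=1: B_{2}/(2)! × [f^{(1)}(29) − f^{(1)}(7)] = 1/12 × (0.144282 − 0.699113) = -0.0462359.
Partial sum through k=1: 254.361.
k=2: B_{4}/(4)! × [f^{(3)}(29) − f^{(3)}(7)] = −1/720 × (0.000672345 − 0.00141892) = 1.03691e-06.
Partial sum through k=2: 254.361.
k=3: B_{6}/(6)! × [f^{(5)}(29) − f^{(5)}(7)] = 1/30240 × (7.48875e-07 − 1.44078e-06) = -2.28805e-11.
Partial sum through k=3: 254.361.
k=4: B_{8}/(8)! × [f^{(7)}(29) − f^{(7)}(7)] = −1/1209600 × (6.53054e-10 − 1.21206e-09) = 4.62139e-16.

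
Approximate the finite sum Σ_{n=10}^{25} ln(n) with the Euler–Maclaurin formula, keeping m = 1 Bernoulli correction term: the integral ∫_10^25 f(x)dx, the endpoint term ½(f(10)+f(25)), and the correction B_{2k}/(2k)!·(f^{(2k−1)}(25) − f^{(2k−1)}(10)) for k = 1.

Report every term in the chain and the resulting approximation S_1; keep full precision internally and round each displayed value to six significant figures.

∫_10^25 ln(x) dx evaluates to 42.4460.
½[f(10) + f(25)] = ½[2.30259 + 3.21888] = 2.76073.
So far: 45.2068.
Order-1 term: 1/12 · (0.0400000 − 0.100000) = -0.00500000.

S_1 ≈ 45.2018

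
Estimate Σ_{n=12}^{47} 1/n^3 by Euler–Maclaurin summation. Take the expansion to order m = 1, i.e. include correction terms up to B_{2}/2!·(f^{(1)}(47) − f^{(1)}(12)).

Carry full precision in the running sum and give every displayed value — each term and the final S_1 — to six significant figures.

S_1 ≈ 0.00355205

∫_12^47 1/x^3 dx evaluates to 0.00324588.
Endpoint term: (f(12) + f(47))/2 = (0.000578704 + 9.63178e-06)/2 = 0.000294168.
Running total after boundary: 0.00354004.
Correction k=1: B_{2}/2! · (f^{(1)}(47) − f^{(1)}(12)) = 1/12 · (-6.14794e-07 − (-0.000144676)) = 1.20051e-05.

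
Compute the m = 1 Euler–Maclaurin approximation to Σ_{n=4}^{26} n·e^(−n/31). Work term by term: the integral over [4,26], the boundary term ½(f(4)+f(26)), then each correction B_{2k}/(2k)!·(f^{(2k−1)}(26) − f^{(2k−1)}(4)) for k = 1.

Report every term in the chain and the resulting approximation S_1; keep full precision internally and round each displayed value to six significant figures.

S_1 ≈ 197.158

∫_4^26 x·e^(−x/31) dx evaluates to 189.839.
Endpoint term: (f(4) + f(26))/2 = (3.51578 + 11.2390)/2 = 7.37737.
Integral + boundary = 197.216.
Order-1 term: 1/12 · (0.0697206 − 0.765533) = -0.0579844.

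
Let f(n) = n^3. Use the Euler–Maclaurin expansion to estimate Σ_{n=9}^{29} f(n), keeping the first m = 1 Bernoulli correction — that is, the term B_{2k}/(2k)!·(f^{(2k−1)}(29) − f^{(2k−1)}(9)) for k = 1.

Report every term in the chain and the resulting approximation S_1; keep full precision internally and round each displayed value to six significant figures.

Integral: ∫_9^29 x^3 dx = 175180.
Boundary: ½(f(9) + f(29)) = ½(729.000 + 24389.0) = 12559.0.
Integral + boundary = 187739.
Order-1 term: 1/12 · (2523.00 − 243.000) = 190.000.

S_1 ≈ 187929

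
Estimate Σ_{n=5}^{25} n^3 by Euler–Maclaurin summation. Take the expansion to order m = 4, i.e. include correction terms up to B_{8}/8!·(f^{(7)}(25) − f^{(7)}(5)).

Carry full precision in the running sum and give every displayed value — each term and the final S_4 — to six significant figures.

Integral: ∫_5^25 x^3 dx = 97500.0.
Boundary: ½(f(5) + f(25)) = ½(125.000 + 15625.0) = 7875.00.
Running total after boundary: 105375.
Order-1 term: 1/12 · (1875.00 − 75.0000) = 150.000.
Running total after k=1: 105525.
Order-2 term: −1/720 · (6.00000 − 6.00000) = 0.00000.
Running total after k=2: 105525.
Order-3 term: 1/30240 · (0.00000 − 0.00000) = 0.00000.
Running total after k=3: 105525.
Order-4 term: −1/1209600 · (0.00000 − 0.00000) = 0.00000.

S_4 ≈ 105525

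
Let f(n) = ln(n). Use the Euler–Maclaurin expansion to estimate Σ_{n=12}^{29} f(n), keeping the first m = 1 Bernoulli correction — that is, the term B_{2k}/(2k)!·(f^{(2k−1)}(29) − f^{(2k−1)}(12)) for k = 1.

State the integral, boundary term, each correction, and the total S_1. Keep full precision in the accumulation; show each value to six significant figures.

The integral term ∫_12^29 ln(x) dx = 50.8327.
Boundary: ½(f(12) + f(29)) = ½(2.48491 + 3.36730) = 2.92610.
Integral + boundary = 53.7588.
Order-1 term: 1/12 · (0.0344828 − 0.0833333) = -0.00407088.

S_1 ≈ 53.7547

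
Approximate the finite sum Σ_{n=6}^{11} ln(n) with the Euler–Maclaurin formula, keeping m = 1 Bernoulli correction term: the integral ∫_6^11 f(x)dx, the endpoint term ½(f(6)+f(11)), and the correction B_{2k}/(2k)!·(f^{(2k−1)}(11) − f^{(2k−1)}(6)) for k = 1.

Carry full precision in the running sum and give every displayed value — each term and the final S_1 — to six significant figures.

S_1 ≈ 12.7148

∫_6^11 ln(x) dx evaluates to 10.6263.
½[f(6) + f(11)] = ½[1.79176 + 2.39790] = 2.09483.
Integral + boundary = 12.7211.
Correction k=1: B_{2}/2! · (f^{(1)}(11) − f^{(1)}(6)) = 1/12 · (0.0909091 − 0.166667) = -0.00631313.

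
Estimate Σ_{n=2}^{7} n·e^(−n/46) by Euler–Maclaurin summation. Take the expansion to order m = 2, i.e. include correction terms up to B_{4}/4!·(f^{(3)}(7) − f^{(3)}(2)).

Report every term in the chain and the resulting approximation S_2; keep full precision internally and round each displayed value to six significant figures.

Integral: ∫_2^7 x·e^(−x/46) dx = 20.2078.
Boundary: ½(f(2) + f(7)) = ½(1.91491 + 6.01187) = 3.96339.
Running total after boundary: 24.1712.
k=1: B_{2}/(2)! × [f^{(1)}(7) − f^{(1)}(2)] = 1/12 × (0.728146 − 0.915825) = -0.0156399.
After k=1: 24.1555.
k=2: B_{4}/(4)! × [f^{(3)}(7) − f^{(3)}(2)] = −1/720 × (0.00115587 − 0.00133777) = 2.52644e-07.

S_2 ≈ 24.1555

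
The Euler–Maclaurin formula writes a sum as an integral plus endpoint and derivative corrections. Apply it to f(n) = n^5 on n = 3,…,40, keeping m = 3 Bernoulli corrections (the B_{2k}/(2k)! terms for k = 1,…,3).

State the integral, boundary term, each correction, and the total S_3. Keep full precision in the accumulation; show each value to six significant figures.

S_3 ≈ 7.34933e+08

∫_3^40 x^5 dx evaluates to 6.82667e+08.
Endpoint term: (f(3) + f(40))/2 = (243.000 + 1.02400e+08)/2 = 5.12001e+07.
Integral + boundary = 7.33867e+08.
Order-1 term: 1/12 · (1.28000e+07 − 405.000) = 1.06663e+06.
After k=1: 7.34933e+08.
Order-2 term: −1/720 · (96000.0 − 540.000) = -132.583.
After k=2: 7.34933e+08.
Order-3 term: 1/30240 · (120.000 − 120.000) = 0.00000.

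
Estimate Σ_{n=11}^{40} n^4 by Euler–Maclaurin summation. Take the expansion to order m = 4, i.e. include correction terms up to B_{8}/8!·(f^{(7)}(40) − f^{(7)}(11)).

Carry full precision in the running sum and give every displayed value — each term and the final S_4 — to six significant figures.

S_4 ≈ 2.17560e+07

Integral: ∫_11^40 x^4 dx = 2.04478e+07.
Endpoint term: (f(11) + f(40))/2 = (14641.0 + 2.56000e+06)/2 = 1.28732e+06.
Running total after boundary: 2.17351e+07.
k=1: B_{2}/(2)! × [f^{(1)}(40) − f^{(1)}(11)] = 1/12 × (256000 − 5324.00) = 20889.7.
Running total after k=1: 2.17560e+07.
k=2: B_{4}/(4)! × [f^{(3)}(40) − f^{(3)}(11)] = −1/720 × (960.000 − 264.000) = -0.966667.
Running total after k=2: 2.17560e+07.
k=3: B_{6}/(6)! × [f^{(5)}(40) − f^{(5)}(11)] = 1/30240 × (0.00000 − 0.00000) = 0.00000.
Running total after k=3: 2.17560e+07.
k=4: B_{8}/(8)! × [f^{(7)}(40) − f^{(7)}(11)] = −1/1209600 × (0.00000 − 0.00000) = 0.00000.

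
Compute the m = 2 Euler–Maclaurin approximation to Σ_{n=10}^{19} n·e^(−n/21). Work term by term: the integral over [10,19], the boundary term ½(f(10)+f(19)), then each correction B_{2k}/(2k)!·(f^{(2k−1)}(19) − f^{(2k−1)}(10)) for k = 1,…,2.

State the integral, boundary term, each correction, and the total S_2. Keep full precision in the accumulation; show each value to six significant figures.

Integral: ∫_10^19 x·e^(−x/21) dx = 64.4694.
½[f(10) + f(19)] = ½[6.21145 + 7.68813] = 6.94979.
So far: 71.4192.
Correction k=1: B_{2}/2! · (f^{(1)}(19) − f^{(1)}(10)) = 1/12 · (0.0385370 − 0.325362) = -0.0239021.
Partial sum through k=1: 71.3953.
Correction k=2: B_{4}/4! · (f^{(3)}(19) − f^{(3)}(10)) = −1/720 · (0.00192248 − 0.00355477) = 2.26707e-06.

S_2 ≈ 71.3953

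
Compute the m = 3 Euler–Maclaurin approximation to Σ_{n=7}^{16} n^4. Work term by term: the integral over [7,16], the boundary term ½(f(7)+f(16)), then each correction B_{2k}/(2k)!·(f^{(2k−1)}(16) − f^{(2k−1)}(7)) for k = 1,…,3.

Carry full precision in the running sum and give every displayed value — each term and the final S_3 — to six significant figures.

∫_7^16 x^4 dx evaluates to 206354.
Endpoint term: (f(7) + f(16))/2 = (2401.00 + 65536.0)/2 = 33968.5.
Running total after boundary: 240322.
Correction k=1: B_{2}/2! · (f^{(1)}(16) − f^{(1)}(7)) = 1/12 · (16384.0 − 1372.00) = 1251.00.
After k=1: 241573.
Correction k=2: B_{4}/4! · (f^{(3)}(16) − f^{(3)}(7)) = −1/720 · (384.000 − 168.000) = -0.300000.
After k=2: 241573.
Correction k=3: B_{6}/6! · (f^{(5)}(16) − f^{(5)}(7)) = 1/30240 · (0.00000 − 0.00000) = 0.00000.

S_3 ≈ 241573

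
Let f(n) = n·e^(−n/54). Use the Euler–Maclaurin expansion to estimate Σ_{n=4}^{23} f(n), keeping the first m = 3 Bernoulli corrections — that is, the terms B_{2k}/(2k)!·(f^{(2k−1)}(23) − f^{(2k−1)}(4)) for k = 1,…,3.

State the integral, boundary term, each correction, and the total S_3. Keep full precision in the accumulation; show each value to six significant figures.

S_3 ≈ 201.854

∫_4^23 x·e^(−x/54) dx evaluates to 192.525.
Boundary: ½(f(4) + f(23)) = ½(3.71441 + 15.0228) = 9.36860.
So far: 201.894.
Order-1 term: 1/12 · (0.374965 − 0.859818) = -0.0404044.
Partial sum through k=1: 201.854.
Order-2 term: −1/720 · (0.000576576 − 0.000931764) = 4.93317e-07.
Partial sum through k=2: 201.854.
Order-3 term: 1/30240 · (3.51359e-07 − 5.37951e-07) = -6.17038e-12.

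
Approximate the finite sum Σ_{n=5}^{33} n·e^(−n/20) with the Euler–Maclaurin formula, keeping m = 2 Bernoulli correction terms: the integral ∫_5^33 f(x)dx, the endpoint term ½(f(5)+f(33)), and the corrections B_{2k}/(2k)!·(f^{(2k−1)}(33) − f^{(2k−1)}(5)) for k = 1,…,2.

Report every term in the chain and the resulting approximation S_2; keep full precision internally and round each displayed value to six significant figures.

∫_5^33 x·e^(−x/20) dx evaluates to 185.827.
Boundary: ½(f(5) + f(33)) = ½(3.89400 + 6.33765) = 5.11583.
Running total after boundary: 190.943.
Order-1 term: 1/12 · (-0.124832 − 0.584101) = -0.0590778.
Partial sum through k=1: 190.884.
Order-2 term: −1/720 · (0.000648168 − 0.00535426) = 6.53623e-06.

S_2 ≈ 190.884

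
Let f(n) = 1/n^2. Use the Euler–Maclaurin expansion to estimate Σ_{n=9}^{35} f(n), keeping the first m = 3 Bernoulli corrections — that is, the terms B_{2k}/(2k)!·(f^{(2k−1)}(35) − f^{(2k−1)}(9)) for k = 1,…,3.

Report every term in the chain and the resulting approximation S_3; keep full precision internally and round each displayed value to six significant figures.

S_3 ≈ 0.0893449

The integral term ∫_9^35 1/x^2 dx = 0.0825397.
½[f(9) + f(35)] = ½[0.0123457 + 0.000816327] = 0.00658100.
Running total after boundary: 0.0891207.
k=1: B_{2}/(2)! × [f^{(1)}(35) − f^{(1)}(9)] = 1/12 × (-4.66472e-05 − (-0.00274348)) = 0.000224736.
Partial sum through k=1: 0.0893454.
k=2: B_{4}/(4)! × [f^{(3)}(35) − f^{(3)}(9)] = −1/720 × (-4.56952e-07 − (-0.000406442)) = -5.63868e-07.
Partial sum through k=2: 0.0893449.
k=3: B_{6}/(6)! × [f^{(5)}(35) − f^{(5)}(9)] = 1/30240 × (-1.11907e-08 − (-0.000150534)) = 4.97761e-09.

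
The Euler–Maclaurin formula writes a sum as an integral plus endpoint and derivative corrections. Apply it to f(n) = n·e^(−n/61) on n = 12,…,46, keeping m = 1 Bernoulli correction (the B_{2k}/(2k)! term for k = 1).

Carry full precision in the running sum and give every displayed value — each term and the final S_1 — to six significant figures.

S_1 ≈ 602.958

The integral term ∫_12^46 x·e^(−x/61) dx = 587.255.
Boundary: ½(f(12) + f(46)) = ½(9.85703 + 21.6400) = 15.7485.
Running total after boundary: 603.003.
Correction k=1: B_{2}/2! · (f^{(1)}(46) − f^{(1)}(12)) = 1/12 · (0.115681 − 0.659829) = -0.0453457.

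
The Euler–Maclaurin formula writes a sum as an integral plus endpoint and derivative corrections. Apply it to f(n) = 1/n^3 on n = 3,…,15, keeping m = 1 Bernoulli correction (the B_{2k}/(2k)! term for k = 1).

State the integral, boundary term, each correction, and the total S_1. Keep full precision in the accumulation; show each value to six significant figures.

S_1 ≈ 0.0750815

Integral: ∫_3^15 1/x^3 dx = 0.0533333.
½[f(3) + f(15)] = ½[0.0370370 + 0.000296296] = 0.0186667.
So far: 0.0720000.
Order-1 term: 1/12 · (-5.92593e-05 − (-0.0370370)) = 0.00308148.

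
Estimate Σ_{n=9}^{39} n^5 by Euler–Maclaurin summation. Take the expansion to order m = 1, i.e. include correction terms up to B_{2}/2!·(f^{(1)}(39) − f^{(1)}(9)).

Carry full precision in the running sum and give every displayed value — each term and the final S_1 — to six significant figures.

∫_9^39 x^5 dx evaluates to 5.86369e+08.
Boundary: ½(f(9) + f(39)) = ½(59049.0 + 9.02242e+07) = 4.51416e+07.
Running total after boundary: 6.31510e+08.
Correction k=1: B_{2}/2! · (f^{(1)}(39) − f^{(1)}(9)) = 1/12 · (1.15672e+07 − 32805.0) = 961200.

S_1 ≈ 6.32472e+08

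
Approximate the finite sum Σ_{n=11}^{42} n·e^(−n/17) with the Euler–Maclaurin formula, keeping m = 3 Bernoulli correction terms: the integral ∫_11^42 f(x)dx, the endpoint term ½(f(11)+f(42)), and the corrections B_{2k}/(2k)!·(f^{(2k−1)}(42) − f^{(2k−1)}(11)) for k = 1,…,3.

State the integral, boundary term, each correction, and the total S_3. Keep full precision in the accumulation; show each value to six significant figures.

Integral: ∫_11^42 x·e^(−x/17) dx = 164.437.
Endpoint term: (f(11) + f(42))/2 = (5.75942 + 3.55047)/2 = 4.65495.
Running total after boundary: 169.092.
Correction k=1: B_{2}/2! · (f^{(1)}(42) − f^{(1)}(11)) = 1/12 · (-0.124316 − 0.184794) = -0.0257592.
Running total after k=1: 169.066.
Correction k=2: B_{4}/4! · (f^{(3)}(42) − f^{(3)}(11)) = −1/720 · (0.000154858 − 0.00426284) = 5.70553e-06.
Running total after k=2: 169.066.
Correction k=3: B_{6}/6! · (f^{(5)}(42) − f^{(5)}(11)) = 1/30240 · (2.56012e-06 − 2.72881e-05) = -8.17724e-10.

S_3 ≈ 169.066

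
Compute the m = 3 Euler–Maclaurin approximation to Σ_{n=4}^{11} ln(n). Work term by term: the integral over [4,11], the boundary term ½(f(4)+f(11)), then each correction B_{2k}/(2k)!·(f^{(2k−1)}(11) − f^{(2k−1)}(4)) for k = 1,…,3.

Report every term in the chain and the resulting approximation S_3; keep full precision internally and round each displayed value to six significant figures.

S_3 ≈ 15.7105

Integral: ∫_4^11 ln(x) dx = 13.8317.
½[f(4) + f(11)] = ½[1.38629 + 2.39790] = 1.89209.
Integral + boundary = 15.7238.
Order-1 term: 1/12 · (0.0909091 − 0.250000) = -0.0132576.
After k=1: 15.7105.
Order-2 term: −1/720 · (0.00150263 − 0.0312500) = 4.13158e-05.
After k=2: 15.7105.
Order-3 term: 1/30240 · (0.000149021 − 0.0234375) = -7.70122e-07.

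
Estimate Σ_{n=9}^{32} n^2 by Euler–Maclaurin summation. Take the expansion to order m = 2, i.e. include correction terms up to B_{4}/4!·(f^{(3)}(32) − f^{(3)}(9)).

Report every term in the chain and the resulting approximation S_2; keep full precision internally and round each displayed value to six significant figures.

S_2 ≈ 11236.0

∫_9^32 x^2 dx evaluates to 10679.7.
Endpoint term: (f(9) + f(32))/2 = (81.0000 + 1024.00)/2 = 552.500.
Running total after boundary: 11232.2.
k=1: B_{2}/(2)! × [f^{(1)}(32) − f^{(1)}(9)] = 1/12 × (64.0000 − 18.0000) = 3.83333.
After k=1: 11236.0.
k=2: B_{4}/(4)! × [f^{(3)}(32) − f^{(3)}(9)] = −1/720 × (0.00000 − 0.00000) = 0.00000.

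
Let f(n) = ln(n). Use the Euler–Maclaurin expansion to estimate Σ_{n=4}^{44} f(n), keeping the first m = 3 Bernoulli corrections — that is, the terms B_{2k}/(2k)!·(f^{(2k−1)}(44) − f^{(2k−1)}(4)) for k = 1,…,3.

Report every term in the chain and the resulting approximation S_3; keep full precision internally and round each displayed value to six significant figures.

S_3 ≈ 123.526

The integral term ∫_4^44 ln(x) dx = 120.959.
½[f(4) + f(44)] = ½[1.38629 + 3.78419] = 2.58524.
So far: 123.544.
k=1: B_{2}/(2)! × [f^{(1)}(44) − f^{(1)}(4)] = 1/12 × (0.0227273 − 0.250000) = -0.0189394.
After k=1: 123.525.
k=2: B_{4}/(4)! × [f^{(3)}(44) − f^{(3)}(4)] = −1/720 × (2.34786e-05 − 0.0312500) = 4.33702e-05.
After k=2: 123.526.
k=3: B_{6}/(6)! × [f^{(5)}(44) − f^{(5)}(4)] = 1/30240 × (1.45528e-07 − 0.0234375) = -7.75045e-07.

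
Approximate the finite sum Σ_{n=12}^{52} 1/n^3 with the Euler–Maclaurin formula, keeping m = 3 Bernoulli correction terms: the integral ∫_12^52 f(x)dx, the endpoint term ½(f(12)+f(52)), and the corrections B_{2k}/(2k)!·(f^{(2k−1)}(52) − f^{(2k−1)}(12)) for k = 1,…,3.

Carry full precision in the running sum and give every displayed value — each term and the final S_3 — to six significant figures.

S_3 ≈ 0.00359221

The integral term ∫_12^52 1/x^3 dx = 0.00328731.
½[f(12) + f(52)] = ½[0.000578704 + 7.11197e-06] = 0.000292908.
Integral + boundary = 0.00358022.
Correction k=1: B_{2}/2! · (f^{(1)}(52) − f^{(1)}(12)) = 1/12 · (-4.10306e-07 − (-0.000144676)) = 1.20221e-05.
Partial sum through k=1: 0.00359224.
Correction k=2: B_{4}/4! · (f^{(3)}(52) − f^{(3)}(12)) = −1/720 · (-3.03481e-09 − (-2.00939e-05)) = -2.79039e-08.
Partial sum through k=2: 0.00359221.
Correction k=3: B_{6}/6! · (f^{(5)}(52) − f^{(5)}(12)) = 1/30240 · (-4.71383e-11 − (-5.86071e-06)) = 1.93805e-10.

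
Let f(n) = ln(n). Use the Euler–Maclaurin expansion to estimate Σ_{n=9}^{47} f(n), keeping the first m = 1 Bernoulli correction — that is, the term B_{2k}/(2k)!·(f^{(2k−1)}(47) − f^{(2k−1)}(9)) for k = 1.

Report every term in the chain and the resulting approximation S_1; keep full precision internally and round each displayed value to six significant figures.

Integral: ∫_9^47 ln(x) dx = 123.182.
½[f(9) + f(47)] = ½[2.19722 + 3.85015] = 3.02369.
Running total after boundary: 126.206.
k=1: B_{2}/(2)! × [f^{(1)}(47) − f^{(1)}(9)] = 1/12 × (0.0212766 − 0.111111) = -0.00748621.

S_1 ≈ 126.198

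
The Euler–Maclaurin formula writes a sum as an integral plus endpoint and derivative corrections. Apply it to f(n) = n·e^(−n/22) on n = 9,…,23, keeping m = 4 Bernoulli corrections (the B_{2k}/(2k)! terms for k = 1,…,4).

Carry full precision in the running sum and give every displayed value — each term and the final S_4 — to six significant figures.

S_4 ≈ 112.002

Integral: ∫_9^23 x·e^(−x/22) dx = 105.004.
Boundary: ½(f(9) + f(23)) = ½(5.97828 + 8.08524) = 7.03176.
Integral + boundary = 112.036.
Order-1 term: 1/12 · (-0.0159787 − 0.392514) = -0.0340410.
Running total after k=1: 112.002.
Order-2 term: −1/720 · (0.00141960 − 0.00355583) = 2.96699e-06.
Running total after k=2: 112.002.
Order-3 term: 1/30240 · (5.93432e-06 − 1.30179e-05) = -2.34247e-10.
Running total after k=3: 112.002.
Order-4 term: −1/1209600 · (1.84619e-08 − 3.86139e-08) = 1.66600e-14.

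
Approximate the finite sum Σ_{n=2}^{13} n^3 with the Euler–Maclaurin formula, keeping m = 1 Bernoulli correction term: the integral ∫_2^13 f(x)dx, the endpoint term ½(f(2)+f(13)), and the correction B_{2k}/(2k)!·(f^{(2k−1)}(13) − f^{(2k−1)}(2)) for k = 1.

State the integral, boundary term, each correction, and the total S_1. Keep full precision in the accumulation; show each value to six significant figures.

S_1 ≈ 8280.00

∫_2^13 x^3 dx evaluates to 7136.25.
Boundary: ½(f(2) + f(13)) = ½(8.00000 + 2197.00) = 1102.50.
Integral + boundary = 8238.75.
k=1: B_{2}/(2)! × [f^{(1)}(13) − f^{(1)}(2)] = 1/12 × (507.000 − 12.0000) = 41.2500.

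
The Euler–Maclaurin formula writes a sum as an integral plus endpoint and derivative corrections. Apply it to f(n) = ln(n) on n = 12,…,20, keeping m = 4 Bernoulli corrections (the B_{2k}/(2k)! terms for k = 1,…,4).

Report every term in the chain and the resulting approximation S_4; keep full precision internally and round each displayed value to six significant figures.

Integral: ∫_12^20 ln(x) dx = 22.0958.
Endpoint term: (f(12) + f(20))/2 = (2.48491 + 2.99573)/2 = 2.74032.
Integral + boundary = 24.8361.
k=1: B_{2}/(2)! × [f^{(1)}(20) − f^{(1)}(12)] = 1/12 × (0.0500000 − 0.0833333) = -0.00277778.
Running total after k=1: 24.8333.
k=2: B_{4}/(4)! × [f^{(3)}(20) − f^{(3)}(12)] = −1/720 × (0.000250000 − 0.00115741) = 1.26029e-06.
Running total after k=2: 24.8333.
k=3: B_{6}/(6)! × [f^{(5)}(20) − f^{(5)}(12)] = 1/30240 × (7.50000e-06 − 9.64506e-05) = -2.94149e-09.
Running total after k=3: 24.8333.
k=4: B_{8}/(8)! × [f^{(7)}(20) − f^{(7)}(12)] = −1/1209600 × (5.62500e-07 − 2.00939e-05) = 1.61470e-11.

S_4 ≈ 24.8333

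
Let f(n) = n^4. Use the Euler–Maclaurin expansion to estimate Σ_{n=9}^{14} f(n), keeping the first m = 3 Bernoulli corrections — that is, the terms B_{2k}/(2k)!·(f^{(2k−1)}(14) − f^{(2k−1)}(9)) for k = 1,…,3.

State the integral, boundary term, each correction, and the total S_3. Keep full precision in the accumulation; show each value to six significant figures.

S_3 ≈ 118915

Integral: ∫_9^14 x^4 dx = 95755.0.
½[f(9) + f(14)] = ½[6561.00 + 38416.0] = 22488.5.
So far: 118244.
Order-1 term: 1/12 · (10976.0 − 2916.00) = 671.667.
Partial sum through k=1: 118915.
Order-2 term: −1/720 · (336.000 − 216.000) = -0.166667.
Partial sum through k=2: 118915.
Order-3 term: 1/30240 · (0.00000 − 0.00000) = 0.00000.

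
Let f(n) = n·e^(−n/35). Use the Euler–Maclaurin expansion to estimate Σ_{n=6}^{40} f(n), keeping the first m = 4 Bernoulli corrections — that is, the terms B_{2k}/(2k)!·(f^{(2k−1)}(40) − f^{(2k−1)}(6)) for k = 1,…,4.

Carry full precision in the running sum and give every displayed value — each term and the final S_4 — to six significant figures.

Integral: ∫_6^40 x·e^(−x/35) dx = 371.801.
½[f(6) + f(40)] = ½[5.05476 + 12.7563] = 8.90551.
So far: 380.707.
Correction k=1: B_{2}/2! · (f^{(1)}(40) − f^{(1)}(6)) = 1/12 · (-0.0455581 − 0.698039) = -0.0619664.
Running total after k=1: 380.645.
Correction k=2: B_{4}/4! · (f^{(3)}(40) − f^{(3)}(6)) = −1/720 · (0.000483473 − 0.00194527) = 2.03028e-06.
Running total after k=2: 380.645.
Correction k=3: B_{6}/6! · (f^{(5)}(40) − f^{(5)}(6)) = 1/30240 · (8.19704e-07 − 2.71079e-06) = -6.25359e-11.
Running total after k=3: 380.645.
Correction k=4: B_{8}/8! · (f^{(7)}(40) − f^{(7)}(6)) = −1/1209600 · (1.01611e-09 − 3.12947e-09) = 1.74716e-15.

S_4 ≈ 380.645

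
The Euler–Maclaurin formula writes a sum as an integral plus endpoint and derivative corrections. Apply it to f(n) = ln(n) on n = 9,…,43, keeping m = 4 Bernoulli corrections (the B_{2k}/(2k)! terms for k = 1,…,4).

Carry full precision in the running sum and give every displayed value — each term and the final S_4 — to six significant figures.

∫_9^43 ln(x) dx evaluates to 107.957.
Boundary: ½(f(9) + f(43)) = ½(2.19722 + 3.76120) = 2.97921.
Running total after boundary: 110.936.
Correction k=1: B_{2}/2! · (f^{(1)}(43) − f^{(1)}(9)) = 1/12 · (0.0232558 − 0.111111) = -0.00732127.
After k=1: 110.928.
Correction k=2: B_{4}/4! · (f^{(3)}(43) − f^{(3)}(9)) = −1/720 · (2.51550e-05 − 0.00274348) = 3.77546e-06.
After k=2: 110.928.
Correction k=3: B_{6}/6! · (f^{(5)}(43) − f^{(5)}(9)) = 1/30240 · (1.63256e-07 − 0.000406442) = -1.34351e-08.
After k=3: 110.928.
Correction k=4: B_{8}/8! · (f^{(7)}(43) − f^{(7)}(9)) = −1/1209600 · (2.64883e-09 − 0.000150534) = 1.24447e-10.

S_4 ≈ 110.928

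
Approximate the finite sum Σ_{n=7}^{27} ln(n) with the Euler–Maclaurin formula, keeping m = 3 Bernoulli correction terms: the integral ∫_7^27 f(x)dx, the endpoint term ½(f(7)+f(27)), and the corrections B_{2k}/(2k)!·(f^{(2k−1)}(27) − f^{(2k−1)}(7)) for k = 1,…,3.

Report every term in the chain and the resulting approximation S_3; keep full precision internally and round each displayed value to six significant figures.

S_3 ≈ 57.9783

The integral term ∫_7^27 ln(x) dx = 55.3662.
½[f(7) + f(27)] = ½[1.94591 + 3.29584] = 2.62087.
So far: 57.9871.
Correction k=1: B_{2}/2! · (f^{(1)}(27) − f^{(1)}(7)) = 1/12 · (0.0370370 − 0.142857) = -0.00881834.
Partial sum through k=1: 57.9783.
Correction k=2: B_{4}/4! · (f^{(3)}(27) − f^{(3)}(7)) = −1/720 · (0.000101611 − 0.00583090) = 7.95735e-06.
Partial sum through k=2: 57.9783.
Correction k=3: B_{6}/6! · (f^{(5)}(27) − f^{(5)}(7)) = 1/30240 · (1.67260e-06 − 0.00142798) = -4.71661e-08.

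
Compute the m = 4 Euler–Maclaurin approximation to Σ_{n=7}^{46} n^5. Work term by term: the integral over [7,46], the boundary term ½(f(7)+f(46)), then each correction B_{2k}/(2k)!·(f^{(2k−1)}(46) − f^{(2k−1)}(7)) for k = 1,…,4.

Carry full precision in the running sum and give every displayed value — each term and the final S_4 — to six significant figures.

S_4 ≈ 1.68388e+09

∫_7^46 x^5 dx evaluates to 1.57903e+09.
Endpoint term: (f(7) + f(46))/2 = (16807.0 + 2.05963e+08)/2 = 1.02990e+08.
Integral + boundary = 1.68202e+09.
k=1: B_{2}/(2)! × [f^{(1)}(46) − f^{(1)}(7)] = 1/12 × (2.23873e+07 − 12005.0) = 1.86461e+06.
Partial sum through k=1: 1.68388e+09.
k=2: B_{4}/(4)! × [f^{(3)}(46) − f^{(3)}(7)] = −1/720 × (126960 − 2940.00) = -172.250.
Partial sum through k=2: 1.68388e+09.
k=3: B_{6}/(6)! × [f^{(5)}(46) − f^{(5)}(7)] = 1/30240 × (120.000 − 120.000) = 0.00000.
Partial sum through k=3: 1.68388e+09.
k=4: B_{8}/(8)! × [f^{(7)}(46) − f^{(7)}(7)] = −1/1209600 × (0.00000 − 0.00000) = 0.00000.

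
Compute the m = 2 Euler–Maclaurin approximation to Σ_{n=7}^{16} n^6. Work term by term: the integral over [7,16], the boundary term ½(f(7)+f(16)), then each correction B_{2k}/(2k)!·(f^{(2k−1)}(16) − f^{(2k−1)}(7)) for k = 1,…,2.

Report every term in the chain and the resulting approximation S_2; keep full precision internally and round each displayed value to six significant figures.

S_2 ≈ 4.71930e+07

The integral term ∫_7^16 x^6 dx = 3.82303e+07.
½[f(7) + f(16)] = ½[117649 + 1.67772e+07] = 8.44743e+06.
Integral + boundary = 4.66777e+07.
Order-1 term: 1/12 · (6.29146e+06 − 100842) = 515884.
After k=1: 4.71936e+07.
Order-2 term: −1/720 · (491520 − 41160.0) = -625.500.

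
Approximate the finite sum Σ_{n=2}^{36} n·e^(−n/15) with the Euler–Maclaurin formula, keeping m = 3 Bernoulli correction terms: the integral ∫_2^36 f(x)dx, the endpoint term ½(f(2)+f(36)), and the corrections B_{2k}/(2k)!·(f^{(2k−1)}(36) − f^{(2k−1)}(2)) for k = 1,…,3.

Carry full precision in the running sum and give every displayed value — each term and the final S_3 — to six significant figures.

∫_2^36 x·e^(−x/15) dx evaluates to 153.770.
Endpoint term: (f(2) + f(36))/2 = (1.75035 + 3.26585)/2 = 2.50810.
Running total after boundary: 156.278.
Order-1 term: 1/12 · (-0.127005 − 0.758484) = -0.0737907.
Running total after k=1: 156.204.
Order-2 term: −1/720 · (0.000241915 − 0.0111504) = 1.51506e-05.
Running total after k=2: 156.204.
Order-3 term: 1/30240 · (4.65909e-06 − 8.41319e-05) = -2.62807e-09.

S_3 ≈ 156.204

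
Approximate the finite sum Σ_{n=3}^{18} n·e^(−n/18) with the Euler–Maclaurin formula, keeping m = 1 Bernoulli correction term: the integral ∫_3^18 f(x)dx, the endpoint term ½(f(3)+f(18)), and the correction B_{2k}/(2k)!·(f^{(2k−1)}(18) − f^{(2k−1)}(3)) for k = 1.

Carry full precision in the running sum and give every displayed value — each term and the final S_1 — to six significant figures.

The integral term ∫_3^18 x·e^(−x/18) dx = 81.5842.
Endpoint term: (f(3) + f(18))/2 = (2.53945 + 6.62183)/2 = 4.58064.
So far: 86.1649.
Correction k=1: B_{2}/2! · (f^{(1)}(18) − f^{(1)}(3)) = 1/12 · (0.00000 − 0.705401) = -0.0587835.

S_1 ≈ 86.1061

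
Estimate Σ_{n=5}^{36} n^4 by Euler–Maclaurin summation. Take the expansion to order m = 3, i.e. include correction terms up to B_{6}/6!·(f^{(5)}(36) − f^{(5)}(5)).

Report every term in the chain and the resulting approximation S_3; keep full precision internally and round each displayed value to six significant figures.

Integral: ∫_5^36 x^4 dx = 1.20926e+07.
Endpoint term: (f(5) + f(36))/2 = (625.000 + 1.67962e+06)/2 = 840120.
Integral + boundary = 1.29327e+07.
Correction k=1: B_{2}/2! · (f^{(1)}(36) − f^{(1)}(5)) = 1/12 · (186624 − 500.000) = 15510.3.
Partial sum through k=1: 1.29482e+07.
Correction k=2: B_{4}/4! · (f^{(3)}(36) − f^{(3)}(5)) = −1/720 · (864.000 − 120.000) = -1.03333.
Partial sum through k=2: 1.29482e+07.
Correction k=3: B_{6}/6! · (f^{(5)}(36) − f^{(5)}(5)) = 1/30240 · (0.00000 − 0.00000) = 0.00000.

S_3 ≈ 1.29482e+07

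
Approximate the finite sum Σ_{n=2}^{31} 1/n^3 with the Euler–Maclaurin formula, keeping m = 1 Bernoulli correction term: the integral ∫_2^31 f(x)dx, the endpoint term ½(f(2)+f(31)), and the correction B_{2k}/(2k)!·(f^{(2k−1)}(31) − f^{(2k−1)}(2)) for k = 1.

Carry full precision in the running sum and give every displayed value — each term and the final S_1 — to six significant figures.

∫_2^31 1/x^3 dx evaluates to 0.124480.
½[f(2) + f(31)] = ½[0.125000 + 3.35672e-05] = 0.0625168.
So far: 0.186996.
k=1: B_{2}/(2)! × [f^{(1)}(31) − f^{(1)}(2)] = 1/12 × (-3.24844e-06 − (-0.187500)) = 0.0156247.

S_1 ≈ 0.202621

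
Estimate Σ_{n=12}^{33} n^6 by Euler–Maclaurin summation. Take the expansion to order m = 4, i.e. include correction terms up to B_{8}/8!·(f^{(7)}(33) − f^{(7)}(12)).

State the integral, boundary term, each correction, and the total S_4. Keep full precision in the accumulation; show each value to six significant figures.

∫_12^33 x^6 dx evaluates to 6.08323e+09.
Endpoint term: (f(12) + f(33))/2 = (2.98598e+06 + 1.29147e+09)/2 = 6.47227e+08.
So far: 6.73046e+09.
k=1: B_{2}/(2)! × [f^{(1)}(33) − f^{(1)}(12)] = 1/12 × (2.34812e+08 − 1.49299e+06) = 1.94433e+07.
Partial sum through k=1: 6.74990e+09.
k=2: B_{4}/(4)! × [f^{(3)}(33) − f^{(3)}(12)] = −1/720 × (4.31244e+06 − 207360) = -5701.50.
Partial sum through k=2: 6.74989e+09.
k=3: B_{6}/(6)! × [f^{(5)}(33) − f^{(5)}(12)] = 1/30240 × (23760.0 − 8640.00) = 0.500000.
Partial sum through k=3: 6.74989e+09.
k=4: B_{8}/(8)! × [f^{(7)}(33) − f^{(7)}(12)] = −1/1209600 × (0.00000 − 0.00000) = 0.00000.

S_4 ≈ 6.74989e+09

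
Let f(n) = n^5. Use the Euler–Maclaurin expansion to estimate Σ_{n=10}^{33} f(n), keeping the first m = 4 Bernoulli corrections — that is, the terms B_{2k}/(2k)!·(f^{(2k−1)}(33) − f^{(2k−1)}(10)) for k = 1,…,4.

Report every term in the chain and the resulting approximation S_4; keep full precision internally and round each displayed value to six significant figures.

∫_10^33 x^5 dx evaluates to 2.15078e+08.
Endpoint term: (f(10) + f(33))/2 = (100000 + 3.91354e+07)/2 = 1.96177e+07.
Running total after boundary: 2.34696e+08.
Correction k=1: B_{2}/2! · (f^{(1)}(33) − f^{(1)}(10)) = 1/12 · (5.92960e+06 − 50000.0) = 489967.
Running total after k=1: 2.35186e+08.
Correction k=2: B_{4}/4! · (f^{(3)}(33) − f^{(3)}(10)) = −1/720 · (65340.0 − 6000.00) = -82.4167.
Running total after k=2: 2.35186e+08.
Correction k=3: B_{6}/6! · (f^{(5)}(33) − f^{(5)}(10)) = 1/30240 · (120.000 − 120.000) = 0.00000.
Running total after k=3: 2.35186e+08.
Correction k=4: B_{8}/8! · (f^{(7)}(33) − f^{(7)}(10)) = −1/1209600 · (0.00000 − 0.00000) = 0.00000.

S_4 ≈ 2.35186e+08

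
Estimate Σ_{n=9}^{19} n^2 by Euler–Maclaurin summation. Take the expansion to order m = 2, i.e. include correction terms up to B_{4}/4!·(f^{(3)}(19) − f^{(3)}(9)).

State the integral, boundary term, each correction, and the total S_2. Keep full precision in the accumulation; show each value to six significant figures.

∫_9^19 x^2 dx evaluates to 2043.33.
Boundary: ½(f(9) + f(19)) = ½(81.0000 + 361.000) = 221.000.
So far: 2264.33.
k=1: B_{2}/(2)! × [f^{(1)}(19) − f^{(1)}(9)] = 1/12 × (38.0000 − 18.0000) = 1.66667.
After k=1: 2266.00.
k=2: B_{4}/(4)! × [f^{(3)}(19) − f^{(3)}(9)] = −1/720 × (0.00000 − 0.00000) = 0.00000.

S_2 ≈ 2266.00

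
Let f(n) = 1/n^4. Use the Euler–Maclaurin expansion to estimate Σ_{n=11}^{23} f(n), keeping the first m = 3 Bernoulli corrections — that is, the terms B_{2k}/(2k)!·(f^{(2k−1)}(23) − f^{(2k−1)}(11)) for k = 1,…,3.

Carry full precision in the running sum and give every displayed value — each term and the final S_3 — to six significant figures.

Integral: ∫_11^23 1/x^4 dx = 0.000223042.
Boundary: ½(f(11) + f(23)) = ½(6.83013e-05 + 3.57346e-06) = 3.59374e-05.
Integral + boundary = 0.000258979.
Order-1 term: 1/12 · (-6.21471e-07 − (-2.48369e-05)) = 2.01795e-06.
Partial sum through k=1: 0.000260997.
Order-2 term: −1/720 · (-3.52441e-08 − (-6.15790e-06)) = -8.50369e-09.
Partial sum through k=2: 0.000260989.
Order-3 term: 1/30240 · (-3.73094e-09 − (-2.84994e-06)) = 9.41205e-11.

S_3 ≈ 0.000260989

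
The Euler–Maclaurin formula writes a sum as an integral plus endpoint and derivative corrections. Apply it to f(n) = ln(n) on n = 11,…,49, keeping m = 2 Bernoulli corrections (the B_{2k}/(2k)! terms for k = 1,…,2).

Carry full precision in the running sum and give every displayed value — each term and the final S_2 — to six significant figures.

The integral term ∫_11^49 ln(x) dx = 126.322.
Boundary: ½(f(11) + f(49)) = ½(2.39790 + 3.89182) = 3.14486.
Integral + boundary = 129.467.
k=1: B_{2}/(2)! × [f^{(1)}(49) − f^{(1)}(11)] = 1/12 × (0.0204082 − 0.0909091) = -0.00587508.
Partial sum through k=1: 129.461.
k=2: B_{4}/(4)! × [f^{(3)}(49) − f^{(3)}(11)] = −1/720 × (1.69997e-05 − 0.00150263) = 2.06337e-06.

S_2 ≈ 129.461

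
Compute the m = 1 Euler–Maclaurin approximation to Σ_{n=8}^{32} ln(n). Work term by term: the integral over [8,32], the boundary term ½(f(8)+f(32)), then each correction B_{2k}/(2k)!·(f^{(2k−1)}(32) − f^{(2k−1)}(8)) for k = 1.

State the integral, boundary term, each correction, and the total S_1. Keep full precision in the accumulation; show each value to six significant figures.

∫_8^32 ln(x) dx evaluates to 70.2680.
Endpoint term: (f(8) + f(32))/2 = (2.07944 + 3.46574)/2 = 2.77259.
Running total after boundary: 73.0406.
Correction k=1: B_{2}/2! · (f^{(1)}(32) − f^{(1)}(8)) = 1/12 · (0.0312500 − 0.125000) = -0.00781250.

S_1 ≈ 73.0328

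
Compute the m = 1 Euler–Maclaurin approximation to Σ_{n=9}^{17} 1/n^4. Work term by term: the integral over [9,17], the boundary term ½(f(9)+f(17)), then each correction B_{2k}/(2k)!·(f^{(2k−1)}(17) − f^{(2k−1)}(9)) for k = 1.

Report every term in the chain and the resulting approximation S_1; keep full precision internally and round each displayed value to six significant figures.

S_1 ≈ 0.000477005

Integral: ∫_9^17 1/x^4 dx = 0.000389400.
Boundary: ½(f(9) + f(17)) = ½(0.000152416 + 1.19730e-05) = 8.21944e-05.
So far: 0.000471595.
Order-1 term: 1/12 · (-2.81719e-06 − (-6.77404e-05)) = 5.41026e-06.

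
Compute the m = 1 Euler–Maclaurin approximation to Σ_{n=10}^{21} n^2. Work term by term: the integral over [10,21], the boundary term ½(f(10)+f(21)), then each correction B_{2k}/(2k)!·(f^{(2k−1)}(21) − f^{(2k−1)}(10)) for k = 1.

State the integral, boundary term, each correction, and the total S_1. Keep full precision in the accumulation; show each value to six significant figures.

The integral term ∫_10^21 x^2 dx = 2753.67.
Endpoint term: (f(10) + f(21))/2 = (100.000 + 441.000)/2 = 270.500.
So far: 3024.17.
Correction k=1: B_{2}/2! · (f^{(1)}(21) − f^{(1)}(10)) = 1/12 · (42.0000 − 20.0000) = 1.83333.

S_1 ≈ 3026.00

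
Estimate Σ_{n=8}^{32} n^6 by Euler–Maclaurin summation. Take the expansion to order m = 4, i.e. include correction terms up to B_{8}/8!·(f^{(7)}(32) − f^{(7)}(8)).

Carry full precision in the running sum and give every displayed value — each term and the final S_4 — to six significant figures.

The integral term ∫_8^32 x^6 dx = 4.90823e+09.
Endpoint term: (f(8) + f(32))/2 = (262144 + 1.07374e+09)/2 = 5.37002e+08.
Running total after boundary: 5.44524e+09.
k=1: B_{2}/(2)! × [f^{(1)}(32) − f^{(1)}(8)] = 1/12 × (2.01327e+08 − 196608) = 1.67608e+07.
Running total after k=1: 5.46200e+09.
k=2: B_{4}/(4)! × [f^{(3)}(32) − f^{(3)}(8)] = −1/720 × (3.93216e+06 − 61440.0) = -5376.00.
Running total after k=2: 5.46199e+09.
k=3: B_{6}/(6)! × [f^{(5)}(32) − f^{(5)}(8)] = 1/30240 × (23040.0 − 5760.00) = 0.571429.
Running total after k=3: 5.46199e+09.
k=4: B_{8}/(8)! × [f^{(7)}(32) − f^{(7)}(8)] = −1/1209600 × (0.00000 − 0.00000) = 0.00000.

S_4 ≈ 5.46199e+09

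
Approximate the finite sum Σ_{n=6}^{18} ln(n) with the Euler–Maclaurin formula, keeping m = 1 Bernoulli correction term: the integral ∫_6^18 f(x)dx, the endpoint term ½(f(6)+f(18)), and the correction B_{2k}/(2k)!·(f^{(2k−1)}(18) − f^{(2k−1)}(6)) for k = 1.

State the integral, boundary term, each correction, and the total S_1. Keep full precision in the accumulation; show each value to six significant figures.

S_1 ≈ 31.6079

Integral: ∫_6^18 ln(x) dx = 29.2761.
½[f(6) + f(18)] = ½[1.79176 + 2.89037] = 2.34107.
So far: 31.6172.
Correction k=1: B_{2}/2! · (f^{(1)}(18) − f^{(1)}(6)) = 1/12 · (0.0555556 − 0.166667) = -0.00925926.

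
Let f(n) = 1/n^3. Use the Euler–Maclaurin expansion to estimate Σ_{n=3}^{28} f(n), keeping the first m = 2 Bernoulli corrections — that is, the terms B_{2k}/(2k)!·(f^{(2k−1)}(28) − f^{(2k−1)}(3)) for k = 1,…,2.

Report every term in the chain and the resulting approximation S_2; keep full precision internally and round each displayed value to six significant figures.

S_2 ≈ 0.0764308

The integral term ∫_3^28 1/x^3 dx = 0.0549178.
Endpoint term: (f(3) + f(28))/2 = (0.0370370 + 4.55539e-05)/2 = 0.0185413.
Integral + boundary = 0.0734591.
k=1: B_{2}/(2)! × [f^{(1)}(28) − f^{(1)}(3)] = 1/12 × (-4.88078e-06 − (-0.0370370)) = 0.00308601.
Partial sum through k=1: 0.0765451.
k=2: B_{4}/(4)! × [f^{(3)}(28) − f^{(3)}(3)] = −1/720 × (-1.24510e-07 − (-0.0823045)) = -0.000114312.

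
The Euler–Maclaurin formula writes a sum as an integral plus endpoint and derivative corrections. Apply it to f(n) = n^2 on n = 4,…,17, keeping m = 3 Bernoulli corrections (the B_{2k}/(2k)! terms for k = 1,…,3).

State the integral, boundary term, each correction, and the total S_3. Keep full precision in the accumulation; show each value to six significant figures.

∫_4^17 x^2 dx evaluates to 1616.33.
Endpoint term: (f(4) + f(17))/2 = (16.0000 + 289.000)/2 = 152.500.
Running total after boundary: 1768.83.
Correction k=1: B_{2}/2! · (f^{(1)}(17) − f^{(1)}(4)) = 1/12 · (34.0000 − 8.00000) = 2.16667.
Running total after k=1: 1771.00.
Correction k=2: B_{4}/4! · (f^{(3)}(17) − f^{(3)}(4)) = −1/720 · (0.00000 − 0.00000) = 0.00000.
Running total after k=2: 1771.00.
Correction k=3: B_{6}/6! · (f^{(5)}(17) − f^{(5)}(4)) = 1/30240 · (0.00000 − 0.00000) = 0.00000.

S_3 ≈ 1771.00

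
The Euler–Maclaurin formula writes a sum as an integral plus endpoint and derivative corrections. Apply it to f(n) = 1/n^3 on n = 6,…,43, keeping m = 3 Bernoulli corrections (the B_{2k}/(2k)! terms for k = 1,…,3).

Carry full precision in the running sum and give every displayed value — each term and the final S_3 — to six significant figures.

The integral term ∫_6^43 1/x^3 dx = 0.0136185.
Boundary: ½(f(6) + f(43)) = ½(0.00462963 + 1.25775e-05) = 0.00232110.
So far: 0.0159396.
Order-1 term: 1/12 · (-8.77501e-07 − (-0.00231481)) = 0.000192828.
Running total after k=1: 0.0161324.
Order-2 term: −1/720 · (-9.49162e-09 − (-0.00128601)) = -1.78611e-06.
Running total after k=2: 0.0161306.
Order-3 term: 1/30240 · (-2.15602e-10 − (-0.00150034)) = 4.96145e-08.

S_3 ≈ 0.0161307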